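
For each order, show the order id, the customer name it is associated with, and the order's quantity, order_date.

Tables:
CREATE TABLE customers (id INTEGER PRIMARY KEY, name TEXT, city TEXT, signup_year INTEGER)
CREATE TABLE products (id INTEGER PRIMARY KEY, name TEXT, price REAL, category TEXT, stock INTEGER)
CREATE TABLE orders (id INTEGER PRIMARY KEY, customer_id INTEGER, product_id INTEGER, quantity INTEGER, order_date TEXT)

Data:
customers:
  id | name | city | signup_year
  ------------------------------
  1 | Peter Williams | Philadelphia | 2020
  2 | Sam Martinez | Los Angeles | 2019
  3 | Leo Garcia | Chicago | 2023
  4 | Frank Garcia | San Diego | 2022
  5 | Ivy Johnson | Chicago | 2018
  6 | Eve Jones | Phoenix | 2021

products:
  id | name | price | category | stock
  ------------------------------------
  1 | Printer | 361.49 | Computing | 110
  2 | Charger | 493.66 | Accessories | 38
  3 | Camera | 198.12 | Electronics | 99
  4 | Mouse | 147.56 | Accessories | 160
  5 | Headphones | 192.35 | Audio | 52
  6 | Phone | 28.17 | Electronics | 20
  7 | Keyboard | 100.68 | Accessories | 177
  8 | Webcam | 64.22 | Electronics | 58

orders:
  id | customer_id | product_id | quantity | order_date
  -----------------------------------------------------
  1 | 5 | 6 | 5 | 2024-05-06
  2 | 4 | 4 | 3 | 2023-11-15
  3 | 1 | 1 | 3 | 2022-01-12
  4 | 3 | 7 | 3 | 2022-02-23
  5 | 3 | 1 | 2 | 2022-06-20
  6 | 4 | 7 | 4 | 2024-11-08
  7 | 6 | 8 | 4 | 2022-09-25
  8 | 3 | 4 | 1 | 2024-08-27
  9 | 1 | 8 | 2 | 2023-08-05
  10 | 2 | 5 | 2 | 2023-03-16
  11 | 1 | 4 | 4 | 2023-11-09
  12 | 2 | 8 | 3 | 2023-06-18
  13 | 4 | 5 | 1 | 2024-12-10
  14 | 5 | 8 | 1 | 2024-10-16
SELECT c.id, p.name AS customer, c.quantity, c.order_date FROM orders c JOIN customers p ON c.customer_id = p.id

Execution result:
id | customer | quantity | order_date
1 | Ivy Johnson | 5 | 2024-05-06
2 | Frank Garcia | 3 | 2023-11-15
3 | Peter Williams | 3 | 2022-01-12
4 | Leo Garcia | 3 | 2022-02-23
5 | Leo Garcia | 2 | 2022-06-20
6 | Frank Garcia | 4 | 2024-11-08
7 | Eve Jones | 4 | 2022-09-25
8 | Leo Garcia | 1 | 2024-08-27
9 | Peter Williams | 2 | 2023-08-05
10 | Sam Martinez | 2 | 2023-03-16
11 | Peter Williams | 4 | 2023-11-09
12 | Sam Martinez | 3 | 2023-06-18
13 | Frank Garcia | 1 | 2024-12-10
14 | Ivy Johnson | 1 | 2024-10-16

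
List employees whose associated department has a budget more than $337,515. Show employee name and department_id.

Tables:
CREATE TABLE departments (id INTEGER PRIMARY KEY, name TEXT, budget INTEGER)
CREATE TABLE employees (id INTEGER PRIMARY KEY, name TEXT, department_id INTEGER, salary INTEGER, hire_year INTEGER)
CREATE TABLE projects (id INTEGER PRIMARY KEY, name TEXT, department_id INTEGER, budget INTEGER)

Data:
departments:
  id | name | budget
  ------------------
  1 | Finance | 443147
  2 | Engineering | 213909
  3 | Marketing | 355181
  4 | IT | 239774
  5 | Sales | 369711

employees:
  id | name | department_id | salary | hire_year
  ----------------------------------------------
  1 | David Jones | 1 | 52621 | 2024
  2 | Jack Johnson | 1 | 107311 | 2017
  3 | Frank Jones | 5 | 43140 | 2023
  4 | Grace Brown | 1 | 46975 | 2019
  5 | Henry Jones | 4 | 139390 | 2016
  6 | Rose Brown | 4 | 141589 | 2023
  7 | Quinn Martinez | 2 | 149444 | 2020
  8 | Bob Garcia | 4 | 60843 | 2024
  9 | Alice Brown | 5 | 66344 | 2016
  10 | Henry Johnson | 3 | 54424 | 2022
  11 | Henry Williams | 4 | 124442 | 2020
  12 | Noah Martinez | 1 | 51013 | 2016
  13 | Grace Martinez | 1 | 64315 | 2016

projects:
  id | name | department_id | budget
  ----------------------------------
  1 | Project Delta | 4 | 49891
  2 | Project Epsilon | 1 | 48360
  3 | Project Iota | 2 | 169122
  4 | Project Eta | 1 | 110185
SELECT name, department_id FROM employees WHERE department_id IN (SELECT id FROM departments WHERE budget > 337515)

Execution result:
name | department_id
David Jones | 1
Jack Johnson | 1
Frank Jones | 5
Grace Brown | 1
Alice Brown | 5
Henry Johnson | 3
Noah Martinez | 1
Grace Martinez | 1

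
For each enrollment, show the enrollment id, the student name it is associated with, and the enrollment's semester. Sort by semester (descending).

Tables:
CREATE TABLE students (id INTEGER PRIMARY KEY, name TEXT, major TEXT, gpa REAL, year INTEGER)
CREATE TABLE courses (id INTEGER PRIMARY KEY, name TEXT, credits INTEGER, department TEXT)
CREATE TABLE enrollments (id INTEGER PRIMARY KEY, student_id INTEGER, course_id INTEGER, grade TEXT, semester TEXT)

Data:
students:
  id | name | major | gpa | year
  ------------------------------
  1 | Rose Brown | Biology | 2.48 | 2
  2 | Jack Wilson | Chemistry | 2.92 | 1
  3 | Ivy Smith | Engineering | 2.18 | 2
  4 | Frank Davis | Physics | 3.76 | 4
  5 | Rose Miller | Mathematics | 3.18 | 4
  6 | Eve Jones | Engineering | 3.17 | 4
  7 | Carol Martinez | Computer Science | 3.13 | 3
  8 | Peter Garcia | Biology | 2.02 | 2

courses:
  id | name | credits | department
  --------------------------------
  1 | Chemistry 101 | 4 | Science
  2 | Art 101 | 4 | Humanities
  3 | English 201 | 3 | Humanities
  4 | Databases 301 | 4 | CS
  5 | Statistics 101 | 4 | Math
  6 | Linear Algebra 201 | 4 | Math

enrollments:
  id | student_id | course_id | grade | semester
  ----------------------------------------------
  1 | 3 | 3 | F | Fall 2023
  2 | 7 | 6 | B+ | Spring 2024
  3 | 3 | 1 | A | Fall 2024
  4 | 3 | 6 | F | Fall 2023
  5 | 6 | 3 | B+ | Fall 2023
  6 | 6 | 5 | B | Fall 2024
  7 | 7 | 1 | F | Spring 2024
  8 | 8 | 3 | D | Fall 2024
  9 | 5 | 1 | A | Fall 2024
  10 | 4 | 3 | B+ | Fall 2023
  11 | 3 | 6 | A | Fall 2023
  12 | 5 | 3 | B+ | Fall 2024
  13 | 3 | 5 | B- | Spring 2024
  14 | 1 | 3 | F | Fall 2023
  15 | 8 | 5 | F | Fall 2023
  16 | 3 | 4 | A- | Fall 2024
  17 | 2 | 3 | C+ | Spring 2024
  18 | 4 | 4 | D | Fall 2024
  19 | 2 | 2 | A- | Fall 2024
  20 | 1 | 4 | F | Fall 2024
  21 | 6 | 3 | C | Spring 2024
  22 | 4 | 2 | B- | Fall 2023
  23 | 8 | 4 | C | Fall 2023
SELECT c.id, p.name AS student, c.semester FROM enrollments c JOIN students p ON c.student_id = p.id ORDER BY c.semester DESC

Execution result:
id | student | semester
2 | Carol Martinez | Spring 2024
7 | Carol Martinez | Spring 2024
13 | Ivy Smith | Spring 2024
17 | Jack Wilson | Spring 2024
21 | Eve Jones | Spring 2024
3 | Ivy Smith | Fall 2024
6 | Eve Jones | Fall 2024
8 | Peter Garcia | Fall 2024
9 | Rose Miller | Fall 2024
12 | Rose Miller | Fall 2024
16 | Ivy Smith | Fall 2024
18 | Frank Davis | Fall 2024
19 | Jack Wilson | Fall 2024
20 | Rose Brown | Fall 2024
1 | Ivy Smith | Fall 2023
4 | Ivy Smith | Fall 2023
5 | Eve Jones | Fall 2023
10 | Frank Davis | Fall 2023
11 | Ivy Smith | Fall 2023
14 | Rose Brown | Fall 2023
15 | Peter Garcia | Fall 2023
22 | Frank Davis | Fall 2023
23 | Peter Garcia | Fall 2023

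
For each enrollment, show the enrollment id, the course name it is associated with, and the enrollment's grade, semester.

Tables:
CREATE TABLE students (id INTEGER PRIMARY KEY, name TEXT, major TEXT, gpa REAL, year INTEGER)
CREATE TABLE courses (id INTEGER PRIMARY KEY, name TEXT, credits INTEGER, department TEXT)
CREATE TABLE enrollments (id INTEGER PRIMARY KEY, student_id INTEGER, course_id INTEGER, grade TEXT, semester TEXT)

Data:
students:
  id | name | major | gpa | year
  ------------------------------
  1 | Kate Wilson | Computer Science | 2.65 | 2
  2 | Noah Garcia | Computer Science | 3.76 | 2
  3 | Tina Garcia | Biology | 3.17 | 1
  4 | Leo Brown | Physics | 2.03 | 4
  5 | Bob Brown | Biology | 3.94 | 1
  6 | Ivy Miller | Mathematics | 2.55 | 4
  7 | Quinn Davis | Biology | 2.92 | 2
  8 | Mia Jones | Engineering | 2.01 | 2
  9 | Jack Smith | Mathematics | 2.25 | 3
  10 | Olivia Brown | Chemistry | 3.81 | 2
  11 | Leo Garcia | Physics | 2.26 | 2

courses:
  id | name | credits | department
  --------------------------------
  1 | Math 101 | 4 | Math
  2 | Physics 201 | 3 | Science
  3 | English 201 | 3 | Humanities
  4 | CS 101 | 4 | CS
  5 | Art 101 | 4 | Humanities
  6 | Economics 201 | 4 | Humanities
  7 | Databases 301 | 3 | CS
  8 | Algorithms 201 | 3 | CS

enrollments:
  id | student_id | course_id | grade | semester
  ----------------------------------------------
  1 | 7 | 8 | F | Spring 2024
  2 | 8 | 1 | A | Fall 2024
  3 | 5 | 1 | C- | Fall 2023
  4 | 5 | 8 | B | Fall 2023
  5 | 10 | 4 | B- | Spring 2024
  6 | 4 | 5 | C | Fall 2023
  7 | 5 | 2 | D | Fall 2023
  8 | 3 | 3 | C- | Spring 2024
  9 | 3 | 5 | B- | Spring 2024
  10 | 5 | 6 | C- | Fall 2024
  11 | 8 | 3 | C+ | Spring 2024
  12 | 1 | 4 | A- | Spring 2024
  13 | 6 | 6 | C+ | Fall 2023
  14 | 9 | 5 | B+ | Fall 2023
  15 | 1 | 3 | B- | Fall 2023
SELECT c.id, p.name AS course, c.grade, c.semester FROM enrollments c JOIN courses p ON c.course_id = p.id

Execution result:
id | course | grade | semester
1 | Algorithms 201 | F | Spring 2024
2 | Math 101 | A | Fall 2024
3 | Math 101 | C- | Fall 2023
4 | Algorithms 201 | B | Fall 2023
5 | CS 101 | B- | Spring 2024
6 | Art 101 | C | Fall 2023
7 | Physics 201 | D | Fall 2023
8 | English 201 | C- | Spring 2024
9 | Art 101 | B- | Spring 2024
10 | Economics 201 | C- | Fall 2024
11 | English 201 | C+ | Spring 2024
12 | CS 101 | A- | Spring 2024
13 | Economics 201 | C+ | Fall 2023
14 | Art 101 | B+ | Fall 2023
15 | English 201 | B- | Fall 2023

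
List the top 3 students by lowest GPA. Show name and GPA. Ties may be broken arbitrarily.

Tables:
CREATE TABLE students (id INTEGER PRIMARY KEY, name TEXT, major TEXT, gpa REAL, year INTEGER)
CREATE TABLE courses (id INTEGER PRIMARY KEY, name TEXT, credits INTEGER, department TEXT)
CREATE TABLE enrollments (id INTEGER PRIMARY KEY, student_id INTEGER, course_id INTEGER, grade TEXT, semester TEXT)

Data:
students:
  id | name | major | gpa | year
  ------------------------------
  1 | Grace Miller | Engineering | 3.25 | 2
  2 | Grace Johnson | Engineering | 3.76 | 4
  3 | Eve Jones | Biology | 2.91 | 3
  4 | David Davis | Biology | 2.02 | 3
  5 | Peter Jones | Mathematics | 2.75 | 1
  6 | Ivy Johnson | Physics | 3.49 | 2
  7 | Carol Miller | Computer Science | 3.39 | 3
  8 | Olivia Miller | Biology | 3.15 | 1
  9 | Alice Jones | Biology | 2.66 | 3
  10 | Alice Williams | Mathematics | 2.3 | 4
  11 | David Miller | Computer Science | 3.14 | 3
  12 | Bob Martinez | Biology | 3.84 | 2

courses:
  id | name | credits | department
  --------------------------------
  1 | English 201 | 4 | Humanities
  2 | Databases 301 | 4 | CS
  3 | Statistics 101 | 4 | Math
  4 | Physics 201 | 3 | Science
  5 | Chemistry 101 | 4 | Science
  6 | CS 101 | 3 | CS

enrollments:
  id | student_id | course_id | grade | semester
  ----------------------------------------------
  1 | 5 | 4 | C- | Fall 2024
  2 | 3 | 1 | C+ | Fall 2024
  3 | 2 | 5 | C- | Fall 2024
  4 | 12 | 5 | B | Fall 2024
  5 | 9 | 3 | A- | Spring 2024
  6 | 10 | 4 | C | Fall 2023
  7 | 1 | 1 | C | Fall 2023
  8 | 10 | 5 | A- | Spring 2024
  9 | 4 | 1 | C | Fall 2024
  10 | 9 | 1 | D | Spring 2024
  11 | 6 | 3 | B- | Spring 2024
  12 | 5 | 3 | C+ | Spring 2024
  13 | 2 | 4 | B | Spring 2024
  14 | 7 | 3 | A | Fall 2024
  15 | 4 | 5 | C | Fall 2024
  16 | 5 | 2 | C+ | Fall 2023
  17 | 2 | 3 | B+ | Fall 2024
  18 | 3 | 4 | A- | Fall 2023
SELECT name, gpa FROM students ORDER BY gpa ASC LIMIT 3

Execution result:
name | gpa
David Davis | 2.02
Alice Williams | 2.30
Alice Jones | 2.66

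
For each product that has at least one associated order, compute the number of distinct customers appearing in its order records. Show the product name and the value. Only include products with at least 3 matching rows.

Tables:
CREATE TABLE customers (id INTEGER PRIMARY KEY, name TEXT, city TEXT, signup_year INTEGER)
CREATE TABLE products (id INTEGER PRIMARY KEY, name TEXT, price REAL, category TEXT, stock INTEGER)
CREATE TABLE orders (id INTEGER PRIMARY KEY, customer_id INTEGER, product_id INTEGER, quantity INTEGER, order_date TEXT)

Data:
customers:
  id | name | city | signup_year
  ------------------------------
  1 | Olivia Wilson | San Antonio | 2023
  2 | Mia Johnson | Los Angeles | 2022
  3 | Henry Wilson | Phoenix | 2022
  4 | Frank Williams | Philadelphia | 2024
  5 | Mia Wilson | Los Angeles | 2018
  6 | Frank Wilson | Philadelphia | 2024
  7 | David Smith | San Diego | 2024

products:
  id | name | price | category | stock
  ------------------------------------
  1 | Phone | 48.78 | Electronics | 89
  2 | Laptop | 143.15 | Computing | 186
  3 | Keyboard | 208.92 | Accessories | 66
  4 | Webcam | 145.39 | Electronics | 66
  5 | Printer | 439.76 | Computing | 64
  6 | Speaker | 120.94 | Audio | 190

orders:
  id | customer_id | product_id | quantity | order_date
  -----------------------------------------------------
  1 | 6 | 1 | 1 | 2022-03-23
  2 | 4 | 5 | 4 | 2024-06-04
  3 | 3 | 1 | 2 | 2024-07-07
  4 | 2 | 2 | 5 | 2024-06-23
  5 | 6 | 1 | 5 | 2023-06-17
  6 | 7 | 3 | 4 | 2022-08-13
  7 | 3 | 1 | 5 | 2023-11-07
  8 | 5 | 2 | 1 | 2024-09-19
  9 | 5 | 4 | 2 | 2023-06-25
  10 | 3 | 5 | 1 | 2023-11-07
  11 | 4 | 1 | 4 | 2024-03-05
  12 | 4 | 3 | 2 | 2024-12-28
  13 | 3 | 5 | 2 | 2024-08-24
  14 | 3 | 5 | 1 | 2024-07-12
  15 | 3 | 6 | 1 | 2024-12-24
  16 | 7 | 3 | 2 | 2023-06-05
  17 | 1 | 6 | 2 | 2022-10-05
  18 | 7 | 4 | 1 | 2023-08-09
SELECT p.name, COUNT(DISTINCT c.customer_id) AS distinct_customer_count FROM orders c JOIN products p ON c.product_id = p.id GROUP BY p.id, p.name HAVING COUNT(*) >= 3

Execution result:
name | distinct_customer_count
Phone | 3
Keyboard | 2
Printer | 2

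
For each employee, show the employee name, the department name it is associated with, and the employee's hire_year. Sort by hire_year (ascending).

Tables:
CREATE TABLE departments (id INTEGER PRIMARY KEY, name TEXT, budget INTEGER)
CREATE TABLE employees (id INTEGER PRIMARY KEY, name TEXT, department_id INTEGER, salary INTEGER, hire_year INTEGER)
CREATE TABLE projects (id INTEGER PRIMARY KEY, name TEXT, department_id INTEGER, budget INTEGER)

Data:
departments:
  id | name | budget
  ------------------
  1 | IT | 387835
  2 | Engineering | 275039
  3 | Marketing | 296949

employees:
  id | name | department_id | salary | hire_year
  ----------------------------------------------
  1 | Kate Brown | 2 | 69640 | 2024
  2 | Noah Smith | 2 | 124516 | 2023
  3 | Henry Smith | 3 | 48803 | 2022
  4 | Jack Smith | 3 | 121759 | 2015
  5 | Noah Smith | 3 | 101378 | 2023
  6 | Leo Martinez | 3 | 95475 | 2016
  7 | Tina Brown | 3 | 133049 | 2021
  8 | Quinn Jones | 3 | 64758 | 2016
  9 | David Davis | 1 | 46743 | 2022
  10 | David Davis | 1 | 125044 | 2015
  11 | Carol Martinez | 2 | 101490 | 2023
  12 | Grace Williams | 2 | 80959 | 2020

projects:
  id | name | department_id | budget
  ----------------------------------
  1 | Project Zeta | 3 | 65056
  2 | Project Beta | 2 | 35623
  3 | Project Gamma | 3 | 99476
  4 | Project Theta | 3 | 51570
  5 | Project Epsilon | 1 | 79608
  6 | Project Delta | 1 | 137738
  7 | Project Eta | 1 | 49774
SELECT c.name, p.name AS department, c.hire_year FROM employees c JOIN departments p ON c.department_id = p.id ORDER BY c.hire_year ASC

Execution result:
name | department | hire_year
Jack Smith | Marketing | 2015
David Davis | IT | 2015
Leo Martinez | Marketing | 2016
Quinn Jones | Marketing | 2016
Grace Williams | Engineering | 2020
Tina Brown | Marketing | 2021
Henry Smith | Marketing | 2022
David Davis | IT | 2022
Noah Smith | Engineering | 2023
Noah Smith | Marketing | 2023
Carol Martinez | Engineering | 2023
Kate Brown | Engineering | 2024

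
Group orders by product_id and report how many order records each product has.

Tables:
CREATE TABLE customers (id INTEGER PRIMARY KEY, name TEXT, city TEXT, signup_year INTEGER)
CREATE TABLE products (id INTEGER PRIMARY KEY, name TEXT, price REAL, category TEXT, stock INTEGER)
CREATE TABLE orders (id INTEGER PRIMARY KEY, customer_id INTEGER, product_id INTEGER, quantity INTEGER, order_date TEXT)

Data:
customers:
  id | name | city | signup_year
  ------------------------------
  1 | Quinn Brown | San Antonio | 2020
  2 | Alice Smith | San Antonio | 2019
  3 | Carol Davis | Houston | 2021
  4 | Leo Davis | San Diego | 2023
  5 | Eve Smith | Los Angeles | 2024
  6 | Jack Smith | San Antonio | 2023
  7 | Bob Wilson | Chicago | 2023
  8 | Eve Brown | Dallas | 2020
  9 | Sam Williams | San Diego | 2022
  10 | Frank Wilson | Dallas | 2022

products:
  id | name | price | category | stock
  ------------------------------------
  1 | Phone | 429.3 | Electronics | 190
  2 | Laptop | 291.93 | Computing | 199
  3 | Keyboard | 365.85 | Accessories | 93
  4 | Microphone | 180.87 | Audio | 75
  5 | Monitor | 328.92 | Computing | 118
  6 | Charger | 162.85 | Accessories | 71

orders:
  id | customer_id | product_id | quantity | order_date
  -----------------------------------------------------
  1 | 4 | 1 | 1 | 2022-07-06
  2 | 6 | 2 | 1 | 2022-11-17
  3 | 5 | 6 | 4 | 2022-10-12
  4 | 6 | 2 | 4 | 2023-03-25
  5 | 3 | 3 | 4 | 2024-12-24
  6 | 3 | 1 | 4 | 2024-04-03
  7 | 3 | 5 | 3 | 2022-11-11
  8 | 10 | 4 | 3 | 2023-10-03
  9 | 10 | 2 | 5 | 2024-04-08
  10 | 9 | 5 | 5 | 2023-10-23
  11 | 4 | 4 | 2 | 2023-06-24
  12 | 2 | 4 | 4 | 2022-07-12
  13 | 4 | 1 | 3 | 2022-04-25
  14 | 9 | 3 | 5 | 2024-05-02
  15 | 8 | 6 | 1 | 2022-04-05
SELECT product_id, COUNT(*) AS order_count FROM orders GROUP BY product_id

Execution result:
product_id | order_count
1 | 3
2 | 3
3 | 2
4 | 3
5 | 2
6 | 2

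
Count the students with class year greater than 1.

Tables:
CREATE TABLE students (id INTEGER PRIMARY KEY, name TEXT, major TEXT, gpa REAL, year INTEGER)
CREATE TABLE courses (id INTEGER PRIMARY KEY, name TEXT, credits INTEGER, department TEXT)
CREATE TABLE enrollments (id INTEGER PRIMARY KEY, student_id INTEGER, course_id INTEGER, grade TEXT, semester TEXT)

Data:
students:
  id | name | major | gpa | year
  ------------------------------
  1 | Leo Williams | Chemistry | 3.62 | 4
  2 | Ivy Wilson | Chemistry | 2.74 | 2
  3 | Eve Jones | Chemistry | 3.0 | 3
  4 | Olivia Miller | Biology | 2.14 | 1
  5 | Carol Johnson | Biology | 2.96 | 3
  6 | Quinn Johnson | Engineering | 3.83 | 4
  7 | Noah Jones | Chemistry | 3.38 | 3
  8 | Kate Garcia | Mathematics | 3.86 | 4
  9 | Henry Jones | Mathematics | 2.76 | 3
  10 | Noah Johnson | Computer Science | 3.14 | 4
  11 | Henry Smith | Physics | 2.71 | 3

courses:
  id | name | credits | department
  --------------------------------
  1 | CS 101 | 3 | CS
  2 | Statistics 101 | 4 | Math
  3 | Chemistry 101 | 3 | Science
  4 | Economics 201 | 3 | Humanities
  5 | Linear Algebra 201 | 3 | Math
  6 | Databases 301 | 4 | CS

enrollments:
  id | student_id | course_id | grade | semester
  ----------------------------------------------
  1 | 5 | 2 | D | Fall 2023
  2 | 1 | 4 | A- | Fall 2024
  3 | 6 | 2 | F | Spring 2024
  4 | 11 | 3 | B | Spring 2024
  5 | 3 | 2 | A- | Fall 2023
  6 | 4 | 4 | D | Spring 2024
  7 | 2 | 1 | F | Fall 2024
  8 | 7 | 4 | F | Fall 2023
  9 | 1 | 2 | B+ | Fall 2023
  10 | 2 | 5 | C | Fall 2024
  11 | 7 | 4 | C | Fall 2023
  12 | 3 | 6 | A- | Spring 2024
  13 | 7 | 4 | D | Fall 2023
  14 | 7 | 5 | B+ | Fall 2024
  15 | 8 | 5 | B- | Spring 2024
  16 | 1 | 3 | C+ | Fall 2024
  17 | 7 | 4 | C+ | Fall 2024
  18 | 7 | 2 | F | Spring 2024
SELECT COUNT(*) FROM students WHERE year > 1

Execution result:
10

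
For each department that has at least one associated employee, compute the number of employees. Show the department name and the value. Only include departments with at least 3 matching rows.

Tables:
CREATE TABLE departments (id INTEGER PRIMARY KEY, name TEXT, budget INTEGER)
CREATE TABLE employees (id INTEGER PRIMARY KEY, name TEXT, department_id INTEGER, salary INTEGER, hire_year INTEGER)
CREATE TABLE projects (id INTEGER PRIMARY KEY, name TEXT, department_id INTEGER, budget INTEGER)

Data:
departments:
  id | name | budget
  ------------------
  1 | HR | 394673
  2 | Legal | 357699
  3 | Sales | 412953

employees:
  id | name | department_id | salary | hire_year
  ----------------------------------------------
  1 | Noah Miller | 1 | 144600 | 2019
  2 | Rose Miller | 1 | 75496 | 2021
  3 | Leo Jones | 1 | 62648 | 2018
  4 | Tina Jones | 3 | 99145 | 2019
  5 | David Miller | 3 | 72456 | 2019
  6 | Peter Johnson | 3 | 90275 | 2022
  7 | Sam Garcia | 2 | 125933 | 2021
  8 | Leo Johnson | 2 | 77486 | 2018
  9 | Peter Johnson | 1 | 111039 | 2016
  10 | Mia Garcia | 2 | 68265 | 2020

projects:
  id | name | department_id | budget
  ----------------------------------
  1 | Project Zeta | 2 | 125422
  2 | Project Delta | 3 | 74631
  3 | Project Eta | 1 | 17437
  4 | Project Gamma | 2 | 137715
SELECT p.name, COUNT(*) AS n FROM employees c JOIN departments p ON c.department_id = p.id GROUP BY p.id, p.name HAVING COUNT(*) >= 3

Execution result:
name | n
HR | 4
Legal | 3
Sales | 3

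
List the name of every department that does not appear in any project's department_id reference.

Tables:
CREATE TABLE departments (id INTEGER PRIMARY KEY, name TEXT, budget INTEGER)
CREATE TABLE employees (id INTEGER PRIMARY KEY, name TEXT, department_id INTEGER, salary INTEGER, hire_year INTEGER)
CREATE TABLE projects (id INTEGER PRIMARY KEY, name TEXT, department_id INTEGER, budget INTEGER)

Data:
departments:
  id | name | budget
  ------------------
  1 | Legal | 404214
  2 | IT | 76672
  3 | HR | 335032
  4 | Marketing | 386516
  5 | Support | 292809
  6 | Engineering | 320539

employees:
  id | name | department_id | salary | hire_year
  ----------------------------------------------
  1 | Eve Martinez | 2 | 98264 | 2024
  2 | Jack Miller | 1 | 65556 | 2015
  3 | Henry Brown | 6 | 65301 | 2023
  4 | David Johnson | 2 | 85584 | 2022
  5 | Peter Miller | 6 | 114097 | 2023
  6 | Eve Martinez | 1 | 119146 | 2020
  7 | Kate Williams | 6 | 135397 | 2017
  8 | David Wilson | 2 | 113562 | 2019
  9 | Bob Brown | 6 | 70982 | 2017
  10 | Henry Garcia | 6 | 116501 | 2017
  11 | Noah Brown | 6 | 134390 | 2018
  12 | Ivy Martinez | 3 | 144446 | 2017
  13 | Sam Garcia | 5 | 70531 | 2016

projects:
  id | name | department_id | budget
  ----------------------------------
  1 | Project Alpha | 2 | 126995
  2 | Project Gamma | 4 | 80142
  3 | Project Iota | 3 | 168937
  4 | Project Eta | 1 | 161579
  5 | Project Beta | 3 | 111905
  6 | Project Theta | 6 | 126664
SELECT p.name FROM departments p LEFT JOIN projects c ON c.department_id = p.id WHERE c.id IS NULL

Execution result:
Support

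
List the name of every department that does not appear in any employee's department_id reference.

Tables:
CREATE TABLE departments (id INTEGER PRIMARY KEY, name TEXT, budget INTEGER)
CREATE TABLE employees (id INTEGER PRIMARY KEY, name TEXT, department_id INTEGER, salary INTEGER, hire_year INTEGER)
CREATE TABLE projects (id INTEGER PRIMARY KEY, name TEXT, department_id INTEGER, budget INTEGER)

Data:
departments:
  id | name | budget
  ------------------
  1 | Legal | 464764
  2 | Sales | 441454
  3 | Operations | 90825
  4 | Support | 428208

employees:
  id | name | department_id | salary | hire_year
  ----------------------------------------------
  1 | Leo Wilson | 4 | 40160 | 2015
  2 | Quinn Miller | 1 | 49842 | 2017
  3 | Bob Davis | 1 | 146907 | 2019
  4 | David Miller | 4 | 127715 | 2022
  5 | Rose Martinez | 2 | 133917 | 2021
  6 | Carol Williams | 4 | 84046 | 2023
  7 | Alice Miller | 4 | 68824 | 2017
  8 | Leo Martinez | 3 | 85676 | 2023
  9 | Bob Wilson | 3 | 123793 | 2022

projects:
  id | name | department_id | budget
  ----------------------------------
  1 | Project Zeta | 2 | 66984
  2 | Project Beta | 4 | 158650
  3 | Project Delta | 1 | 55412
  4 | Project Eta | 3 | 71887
SELECT p.name FROM departments p LEFT JOIN employees c ON c.department_id = p.id WHERE c.id IS NULL

Execution result:
(no rows)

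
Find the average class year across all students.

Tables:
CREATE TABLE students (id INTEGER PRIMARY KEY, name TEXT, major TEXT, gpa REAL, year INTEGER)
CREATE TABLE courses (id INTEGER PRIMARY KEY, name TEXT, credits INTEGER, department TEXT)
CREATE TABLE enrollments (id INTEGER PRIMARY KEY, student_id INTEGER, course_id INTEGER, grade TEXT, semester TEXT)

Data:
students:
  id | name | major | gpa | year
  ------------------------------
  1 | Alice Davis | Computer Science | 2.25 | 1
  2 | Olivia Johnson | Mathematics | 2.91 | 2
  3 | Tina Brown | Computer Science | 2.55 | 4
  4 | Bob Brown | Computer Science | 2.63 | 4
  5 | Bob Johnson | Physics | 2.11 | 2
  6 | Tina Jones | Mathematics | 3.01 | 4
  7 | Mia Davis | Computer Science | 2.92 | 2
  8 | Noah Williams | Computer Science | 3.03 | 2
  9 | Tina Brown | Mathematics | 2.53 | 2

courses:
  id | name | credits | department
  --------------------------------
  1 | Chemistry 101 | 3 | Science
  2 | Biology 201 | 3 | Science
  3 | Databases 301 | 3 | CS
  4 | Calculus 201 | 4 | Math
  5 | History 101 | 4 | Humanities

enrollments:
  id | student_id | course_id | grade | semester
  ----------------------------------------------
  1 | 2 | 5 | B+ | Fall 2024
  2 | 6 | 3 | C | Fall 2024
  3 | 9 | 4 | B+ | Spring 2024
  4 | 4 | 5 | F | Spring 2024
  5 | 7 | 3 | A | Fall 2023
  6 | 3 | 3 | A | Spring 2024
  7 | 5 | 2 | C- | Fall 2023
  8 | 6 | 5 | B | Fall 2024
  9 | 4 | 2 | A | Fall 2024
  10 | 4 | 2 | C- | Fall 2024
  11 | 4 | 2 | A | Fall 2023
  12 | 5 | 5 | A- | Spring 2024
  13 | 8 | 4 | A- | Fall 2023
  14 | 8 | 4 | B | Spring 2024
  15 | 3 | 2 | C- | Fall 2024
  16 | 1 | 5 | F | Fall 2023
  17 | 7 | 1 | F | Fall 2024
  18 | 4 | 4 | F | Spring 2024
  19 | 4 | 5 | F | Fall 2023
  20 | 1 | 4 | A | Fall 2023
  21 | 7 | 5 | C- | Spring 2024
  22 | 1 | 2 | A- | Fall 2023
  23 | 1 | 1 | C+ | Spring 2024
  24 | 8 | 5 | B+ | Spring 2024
SELECT AVG(year) FROM students

Execution result:
2.56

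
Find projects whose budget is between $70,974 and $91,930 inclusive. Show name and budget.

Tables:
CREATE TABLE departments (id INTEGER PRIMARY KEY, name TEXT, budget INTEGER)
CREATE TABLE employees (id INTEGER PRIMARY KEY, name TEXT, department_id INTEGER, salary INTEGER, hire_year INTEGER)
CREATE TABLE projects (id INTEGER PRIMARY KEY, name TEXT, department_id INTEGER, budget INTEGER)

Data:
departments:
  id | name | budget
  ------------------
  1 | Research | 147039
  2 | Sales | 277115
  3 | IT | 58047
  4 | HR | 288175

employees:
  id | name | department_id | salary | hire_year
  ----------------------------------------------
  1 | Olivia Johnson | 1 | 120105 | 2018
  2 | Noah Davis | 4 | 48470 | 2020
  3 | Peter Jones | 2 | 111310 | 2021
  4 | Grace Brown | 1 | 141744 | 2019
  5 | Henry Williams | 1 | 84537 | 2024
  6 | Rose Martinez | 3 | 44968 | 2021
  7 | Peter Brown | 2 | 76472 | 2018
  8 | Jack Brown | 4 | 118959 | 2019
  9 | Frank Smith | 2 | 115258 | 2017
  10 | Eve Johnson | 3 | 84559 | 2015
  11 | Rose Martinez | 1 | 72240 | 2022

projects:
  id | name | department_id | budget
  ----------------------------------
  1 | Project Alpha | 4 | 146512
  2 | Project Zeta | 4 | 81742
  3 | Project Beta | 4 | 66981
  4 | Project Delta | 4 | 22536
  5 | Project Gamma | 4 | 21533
SELECT name, budget FROM projects WHERE budget BETWEEN 70974 AND 91930

Execution result:
name | budget
Project Zeta | 81742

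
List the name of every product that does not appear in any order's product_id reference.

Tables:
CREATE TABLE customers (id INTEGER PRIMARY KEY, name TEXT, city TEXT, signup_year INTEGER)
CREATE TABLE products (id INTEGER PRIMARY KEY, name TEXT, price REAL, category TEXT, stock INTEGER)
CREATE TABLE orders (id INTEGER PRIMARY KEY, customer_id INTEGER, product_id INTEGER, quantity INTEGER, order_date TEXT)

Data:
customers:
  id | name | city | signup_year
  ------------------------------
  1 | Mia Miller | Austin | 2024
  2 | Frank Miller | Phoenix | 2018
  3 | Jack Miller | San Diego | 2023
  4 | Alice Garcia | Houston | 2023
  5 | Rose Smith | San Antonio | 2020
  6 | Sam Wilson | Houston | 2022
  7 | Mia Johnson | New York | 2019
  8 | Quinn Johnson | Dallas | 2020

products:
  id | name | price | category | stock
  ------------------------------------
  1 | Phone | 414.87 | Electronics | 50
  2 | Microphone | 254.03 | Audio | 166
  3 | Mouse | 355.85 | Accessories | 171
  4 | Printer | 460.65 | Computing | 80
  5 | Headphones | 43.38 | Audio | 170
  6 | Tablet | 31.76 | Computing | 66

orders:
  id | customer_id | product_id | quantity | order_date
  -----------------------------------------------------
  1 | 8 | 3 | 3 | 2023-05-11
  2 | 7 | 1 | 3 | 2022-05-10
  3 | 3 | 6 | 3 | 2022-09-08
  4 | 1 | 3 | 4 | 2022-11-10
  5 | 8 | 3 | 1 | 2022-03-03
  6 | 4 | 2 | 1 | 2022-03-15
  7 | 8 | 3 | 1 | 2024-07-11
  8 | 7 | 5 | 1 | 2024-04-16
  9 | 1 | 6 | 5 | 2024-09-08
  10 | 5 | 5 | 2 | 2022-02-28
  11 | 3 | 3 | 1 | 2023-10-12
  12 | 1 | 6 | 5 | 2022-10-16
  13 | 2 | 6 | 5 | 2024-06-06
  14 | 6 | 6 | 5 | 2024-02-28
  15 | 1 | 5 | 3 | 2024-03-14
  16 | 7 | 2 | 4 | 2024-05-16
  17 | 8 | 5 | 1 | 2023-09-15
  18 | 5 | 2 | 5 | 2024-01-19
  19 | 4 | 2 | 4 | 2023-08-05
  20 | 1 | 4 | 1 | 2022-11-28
SELECT p.name FROM products p LEFT JOIN orders c ON c.product_id = p.id WHERE c.id IS NULL

Execution result:
(no rows)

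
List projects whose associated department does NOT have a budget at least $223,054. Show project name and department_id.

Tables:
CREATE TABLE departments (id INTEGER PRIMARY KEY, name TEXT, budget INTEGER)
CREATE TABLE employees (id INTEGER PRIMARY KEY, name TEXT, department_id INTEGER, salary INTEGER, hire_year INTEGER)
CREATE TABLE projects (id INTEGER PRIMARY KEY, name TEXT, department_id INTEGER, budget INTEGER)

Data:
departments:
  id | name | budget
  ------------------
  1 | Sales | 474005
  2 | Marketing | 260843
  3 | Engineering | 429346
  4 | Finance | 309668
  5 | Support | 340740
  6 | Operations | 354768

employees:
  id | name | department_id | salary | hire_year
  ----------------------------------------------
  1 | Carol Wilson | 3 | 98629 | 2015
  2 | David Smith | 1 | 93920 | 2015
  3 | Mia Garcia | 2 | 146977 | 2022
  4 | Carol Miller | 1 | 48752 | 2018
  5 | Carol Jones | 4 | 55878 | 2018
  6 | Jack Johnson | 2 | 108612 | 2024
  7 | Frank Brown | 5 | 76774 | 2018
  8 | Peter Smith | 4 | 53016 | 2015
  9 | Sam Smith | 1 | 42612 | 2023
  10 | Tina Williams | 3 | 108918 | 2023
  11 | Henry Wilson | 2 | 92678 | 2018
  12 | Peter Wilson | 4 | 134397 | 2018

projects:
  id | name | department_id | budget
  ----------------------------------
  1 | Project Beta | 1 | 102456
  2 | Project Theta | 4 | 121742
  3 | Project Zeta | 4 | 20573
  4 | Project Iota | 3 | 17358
SELECT name, department_id FROM projects WHERE department_id NOT IN (SELECT id FROM departments WHERE budget >= 223054)

Execution result:
(no rows)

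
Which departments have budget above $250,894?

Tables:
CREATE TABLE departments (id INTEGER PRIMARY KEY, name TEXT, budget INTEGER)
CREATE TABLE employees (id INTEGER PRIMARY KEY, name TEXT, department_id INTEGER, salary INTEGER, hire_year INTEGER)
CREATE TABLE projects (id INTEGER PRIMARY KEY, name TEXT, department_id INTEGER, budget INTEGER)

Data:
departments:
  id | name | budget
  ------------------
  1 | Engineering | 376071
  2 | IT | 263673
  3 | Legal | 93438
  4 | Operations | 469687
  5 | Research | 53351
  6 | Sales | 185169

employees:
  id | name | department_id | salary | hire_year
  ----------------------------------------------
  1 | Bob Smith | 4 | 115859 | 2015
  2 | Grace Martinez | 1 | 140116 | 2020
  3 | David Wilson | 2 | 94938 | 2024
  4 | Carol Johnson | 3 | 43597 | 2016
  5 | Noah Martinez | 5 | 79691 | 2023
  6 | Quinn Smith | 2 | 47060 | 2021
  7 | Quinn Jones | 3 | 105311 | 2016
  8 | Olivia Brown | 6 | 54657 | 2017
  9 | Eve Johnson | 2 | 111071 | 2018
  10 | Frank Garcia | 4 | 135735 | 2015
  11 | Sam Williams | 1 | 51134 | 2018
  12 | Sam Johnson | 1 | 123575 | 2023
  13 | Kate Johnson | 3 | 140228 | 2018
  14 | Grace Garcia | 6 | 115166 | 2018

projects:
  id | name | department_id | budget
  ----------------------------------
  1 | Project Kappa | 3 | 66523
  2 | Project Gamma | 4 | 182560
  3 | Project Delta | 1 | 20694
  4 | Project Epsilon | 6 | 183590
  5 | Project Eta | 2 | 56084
SELECT name, budget FROM departments WHERE budget > 250894

Execution result:
name | budget
Engineering | 376071
IT | 263673
Operations | 469687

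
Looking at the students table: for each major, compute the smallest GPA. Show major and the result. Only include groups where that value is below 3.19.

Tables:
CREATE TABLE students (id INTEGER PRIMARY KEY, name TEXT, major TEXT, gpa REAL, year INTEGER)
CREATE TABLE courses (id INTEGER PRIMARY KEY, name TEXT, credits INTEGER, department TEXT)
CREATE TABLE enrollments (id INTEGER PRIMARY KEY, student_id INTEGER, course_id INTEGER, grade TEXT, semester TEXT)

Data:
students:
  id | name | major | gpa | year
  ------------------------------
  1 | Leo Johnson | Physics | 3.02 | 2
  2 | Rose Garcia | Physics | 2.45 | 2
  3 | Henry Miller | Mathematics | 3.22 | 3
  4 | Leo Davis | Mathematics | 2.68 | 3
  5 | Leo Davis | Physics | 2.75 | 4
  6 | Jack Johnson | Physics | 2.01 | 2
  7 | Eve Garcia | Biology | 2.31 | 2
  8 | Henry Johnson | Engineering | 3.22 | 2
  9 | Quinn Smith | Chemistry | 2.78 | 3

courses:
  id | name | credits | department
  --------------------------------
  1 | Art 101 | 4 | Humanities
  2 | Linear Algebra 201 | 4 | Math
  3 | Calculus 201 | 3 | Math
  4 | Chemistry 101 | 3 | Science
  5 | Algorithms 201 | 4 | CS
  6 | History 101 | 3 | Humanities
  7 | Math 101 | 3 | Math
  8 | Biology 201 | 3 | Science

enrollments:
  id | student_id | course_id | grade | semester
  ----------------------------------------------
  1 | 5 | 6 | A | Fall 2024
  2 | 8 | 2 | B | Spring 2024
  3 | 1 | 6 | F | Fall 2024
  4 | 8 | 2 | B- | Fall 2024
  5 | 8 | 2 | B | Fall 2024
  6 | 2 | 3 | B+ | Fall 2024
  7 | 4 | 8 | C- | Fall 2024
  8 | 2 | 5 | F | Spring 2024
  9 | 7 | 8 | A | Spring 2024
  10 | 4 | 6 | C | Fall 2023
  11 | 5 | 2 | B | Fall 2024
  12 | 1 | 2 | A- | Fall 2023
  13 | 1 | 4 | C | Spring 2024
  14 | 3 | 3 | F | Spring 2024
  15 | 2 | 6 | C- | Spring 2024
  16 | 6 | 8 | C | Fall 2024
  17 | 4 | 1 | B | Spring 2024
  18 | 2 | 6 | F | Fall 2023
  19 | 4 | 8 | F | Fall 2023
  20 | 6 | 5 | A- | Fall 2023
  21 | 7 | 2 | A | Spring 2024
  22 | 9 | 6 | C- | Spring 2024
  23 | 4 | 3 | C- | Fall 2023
SELECT major, MIN(gpa) AS min_gpa FROM students GROUP BY major HAVING MIN(gpa) < 3.19

Execution result:
major | min_gpa
Biology | 2.31
Chemistry | 2.78
Mathematics | 2.68
Physics | 2.01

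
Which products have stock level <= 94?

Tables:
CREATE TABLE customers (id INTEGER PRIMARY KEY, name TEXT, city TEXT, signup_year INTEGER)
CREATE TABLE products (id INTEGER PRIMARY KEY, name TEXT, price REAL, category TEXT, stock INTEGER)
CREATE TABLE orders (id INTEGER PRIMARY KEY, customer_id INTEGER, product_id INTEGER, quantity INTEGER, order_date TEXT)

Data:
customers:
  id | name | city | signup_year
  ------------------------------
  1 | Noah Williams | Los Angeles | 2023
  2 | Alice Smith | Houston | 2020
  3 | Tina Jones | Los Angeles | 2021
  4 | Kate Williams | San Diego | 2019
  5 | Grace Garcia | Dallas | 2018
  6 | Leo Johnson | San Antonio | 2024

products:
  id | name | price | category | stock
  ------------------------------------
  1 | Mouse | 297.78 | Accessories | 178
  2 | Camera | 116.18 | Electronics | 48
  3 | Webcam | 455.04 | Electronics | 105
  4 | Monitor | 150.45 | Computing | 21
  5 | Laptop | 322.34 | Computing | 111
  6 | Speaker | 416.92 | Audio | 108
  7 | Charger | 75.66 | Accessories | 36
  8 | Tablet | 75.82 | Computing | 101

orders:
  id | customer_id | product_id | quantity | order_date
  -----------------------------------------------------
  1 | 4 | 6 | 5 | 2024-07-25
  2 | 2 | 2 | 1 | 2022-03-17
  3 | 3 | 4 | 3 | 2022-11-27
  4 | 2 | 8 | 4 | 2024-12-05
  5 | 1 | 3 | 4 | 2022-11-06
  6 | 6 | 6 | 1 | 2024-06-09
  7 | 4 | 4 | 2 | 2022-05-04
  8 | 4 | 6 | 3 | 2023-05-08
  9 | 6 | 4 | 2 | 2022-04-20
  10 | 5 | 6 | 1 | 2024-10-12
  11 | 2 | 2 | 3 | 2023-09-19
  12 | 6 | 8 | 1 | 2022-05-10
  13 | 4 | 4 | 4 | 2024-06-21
SELECT name, stock FROM products WHERE stock <= 94

Execution result:
name | stock
Camera | 48
Monitor | 21
Charger | 36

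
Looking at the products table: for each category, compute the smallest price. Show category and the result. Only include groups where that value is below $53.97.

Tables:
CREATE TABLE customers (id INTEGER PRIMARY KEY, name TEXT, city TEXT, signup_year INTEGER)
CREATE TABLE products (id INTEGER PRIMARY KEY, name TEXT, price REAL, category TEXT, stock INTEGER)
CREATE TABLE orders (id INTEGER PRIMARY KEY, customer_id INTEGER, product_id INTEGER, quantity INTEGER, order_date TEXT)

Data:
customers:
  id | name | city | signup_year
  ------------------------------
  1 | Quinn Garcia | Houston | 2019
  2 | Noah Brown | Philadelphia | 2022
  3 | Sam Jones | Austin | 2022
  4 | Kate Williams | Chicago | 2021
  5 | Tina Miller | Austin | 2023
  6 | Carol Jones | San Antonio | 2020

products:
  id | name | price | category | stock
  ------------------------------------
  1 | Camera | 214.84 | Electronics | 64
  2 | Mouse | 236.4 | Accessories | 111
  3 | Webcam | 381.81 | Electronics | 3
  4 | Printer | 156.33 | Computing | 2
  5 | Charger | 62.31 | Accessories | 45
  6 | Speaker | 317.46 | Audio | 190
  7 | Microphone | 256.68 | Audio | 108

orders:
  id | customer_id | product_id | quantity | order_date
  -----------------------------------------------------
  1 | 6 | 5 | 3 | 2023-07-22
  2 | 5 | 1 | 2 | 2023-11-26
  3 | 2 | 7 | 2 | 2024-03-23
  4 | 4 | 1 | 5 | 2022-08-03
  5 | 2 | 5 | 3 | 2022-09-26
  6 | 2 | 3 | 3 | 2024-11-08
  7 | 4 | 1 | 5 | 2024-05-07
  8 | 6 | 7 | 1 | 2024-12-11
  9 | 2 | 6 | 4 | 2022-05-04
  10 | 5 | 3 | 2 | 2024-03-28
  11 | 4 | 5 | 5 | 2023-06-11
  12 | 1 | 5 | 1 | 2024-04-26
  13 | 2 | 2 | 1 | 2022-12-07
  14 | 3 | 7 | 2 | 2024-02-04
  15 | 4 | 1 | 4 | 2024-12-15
SELECT category, MIN(price) AS min_price FROM products GROUP BY category HAVING MIN(price) < 53.97

Execution result:
(no rows)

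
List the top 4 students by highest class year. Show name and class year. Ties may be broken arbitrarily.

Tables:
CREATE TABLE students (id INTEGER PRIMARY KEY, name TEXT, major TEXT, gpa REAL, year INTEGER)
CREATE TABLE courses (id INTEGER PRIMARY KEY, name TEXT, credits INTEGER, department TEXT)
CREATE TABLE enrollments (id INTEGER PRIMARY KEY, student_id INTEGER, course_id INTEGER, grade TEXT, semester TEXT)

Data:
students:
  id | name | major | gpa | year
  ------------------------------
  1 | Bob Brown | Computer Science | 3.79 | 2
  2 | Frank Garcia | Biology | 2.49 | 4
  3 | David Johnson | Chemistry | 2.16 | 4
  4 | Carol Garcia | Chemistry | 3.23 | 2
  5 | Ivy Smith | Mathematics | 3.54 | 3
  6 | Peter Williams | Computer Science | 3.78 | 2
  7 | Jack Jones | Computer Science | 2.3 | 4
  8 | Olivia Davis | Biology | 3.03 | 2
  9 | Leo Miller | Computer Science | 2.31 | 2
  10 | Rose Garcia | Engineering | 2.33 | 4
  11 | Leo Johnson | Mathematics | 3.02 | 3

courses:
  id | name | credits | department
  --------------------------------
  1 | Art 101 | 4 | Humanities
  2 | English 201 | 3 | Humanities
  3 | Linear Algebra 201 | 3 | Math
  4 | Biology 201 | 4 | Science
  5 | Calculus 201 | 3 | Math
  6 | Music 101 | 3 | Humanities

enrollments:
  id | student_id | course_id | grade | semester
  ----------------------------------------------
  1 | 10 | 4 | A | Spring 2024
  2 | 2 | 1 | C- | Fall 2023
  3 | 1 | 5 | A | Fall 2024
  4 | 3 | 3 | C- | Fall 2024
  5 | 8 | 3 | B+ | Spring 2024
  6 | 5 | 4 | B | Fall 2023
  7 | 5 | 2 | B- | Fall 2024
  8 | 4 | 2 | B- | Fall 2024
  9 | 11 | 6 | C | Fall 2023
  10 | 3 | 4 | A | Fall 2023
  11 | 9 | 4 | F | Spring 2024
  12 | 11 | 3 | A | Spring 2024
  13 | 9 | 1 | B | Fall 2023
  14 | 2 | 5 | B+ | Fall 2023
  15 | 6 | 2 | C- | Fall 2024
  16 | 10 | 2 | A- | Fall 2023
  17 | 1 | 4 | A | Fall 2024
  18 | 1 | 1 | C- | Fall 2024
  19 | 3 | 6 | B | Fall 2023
SELECT name, year FROM students ORDER BY year DESC LIMIT 4

Execution result:
name | year
Frank Garcia | 4
David Johnson | 4
Jack Jones | 4
Rose Garcia | 4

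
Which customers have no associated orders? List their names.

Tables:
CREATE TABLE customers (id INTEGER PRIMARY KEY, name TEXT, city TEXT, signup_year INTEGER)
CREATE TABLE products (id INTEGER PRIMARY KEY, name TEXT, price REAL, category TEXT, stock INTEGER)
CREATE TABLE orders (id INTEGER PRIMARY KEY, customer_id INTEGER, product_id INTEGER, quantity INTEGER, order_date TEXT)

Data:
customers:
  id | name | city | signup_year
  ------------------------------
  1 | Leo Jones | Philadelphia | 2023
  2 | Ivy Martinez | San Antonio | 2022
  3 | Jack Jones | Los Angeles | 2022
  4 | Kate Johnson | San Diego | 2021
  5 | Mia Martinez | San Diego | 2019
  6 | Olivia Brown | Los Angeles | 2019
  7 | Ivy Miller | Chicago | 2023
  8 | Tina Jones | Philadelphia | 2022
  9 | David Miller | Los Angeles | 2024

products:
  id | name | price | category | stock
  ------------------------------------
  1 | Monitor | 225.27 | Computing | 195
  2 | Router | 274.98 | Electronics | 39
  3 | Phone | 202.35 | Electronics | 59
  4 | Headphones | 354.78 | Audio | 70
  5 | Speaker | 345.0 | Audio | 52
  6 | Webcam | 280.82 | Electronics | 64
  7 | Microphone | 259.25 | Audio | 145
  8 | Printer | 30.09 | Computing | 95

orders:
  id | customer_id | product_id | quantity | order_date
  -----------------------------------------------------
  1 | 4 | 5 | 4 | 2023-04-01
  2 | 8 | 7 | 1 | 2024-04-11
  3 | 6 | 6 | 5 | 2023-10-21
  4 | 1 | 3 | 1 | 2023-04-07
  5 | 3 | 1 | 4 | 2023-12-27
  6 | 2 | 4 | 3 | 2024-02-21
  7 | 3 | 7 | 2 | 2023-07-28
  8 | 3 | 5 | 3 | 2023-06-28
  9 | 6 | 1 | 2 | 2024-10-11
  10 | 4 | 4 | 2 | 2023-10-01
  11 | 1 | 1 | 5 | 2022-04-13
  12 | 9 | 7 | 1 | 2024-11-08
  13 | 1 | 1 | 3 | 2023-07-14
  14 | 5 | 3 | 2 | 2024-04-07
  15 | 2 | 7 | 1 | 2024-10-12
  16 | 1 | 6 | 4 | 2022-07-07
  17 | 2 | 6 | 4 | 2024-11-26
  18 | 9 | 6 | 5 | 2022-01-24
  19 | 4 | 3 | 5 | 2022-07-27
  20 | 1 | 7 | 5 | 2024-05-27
SELECT p.name FROM customers p LEFT JOIN orders c ON c.customer_id = p.id WHERE c.id IS NULL

Execution result:
Ivy Miller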